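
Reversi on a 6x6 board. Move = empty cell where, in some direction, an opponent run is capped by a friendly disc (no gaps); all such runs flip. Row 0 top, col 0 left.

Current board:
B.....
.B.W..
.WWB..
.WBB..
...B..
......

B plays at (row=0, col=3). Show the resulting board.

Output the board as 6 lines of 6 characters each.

Answer: B..B..
.B.B..
.WWB..
.WBB..
...B..
......

Derivation:
Place B at (0,3); scan 8 dirs for brackets.
Dir NW: edge -> no flip
Dir N: edge -> no flip
Dir NE: edge -> no flip
Dir W: first cell '.' (not opp) -> no flip
Dir E: first cell '.' (not opp) -> no flip
Dir SW: first cell '.' (not opp) -> no flip
Dir S: opp run (1,3) capped by B -> flip
Dir SE: first cell '.' (not opp) -> no flip
All flips: (1,3)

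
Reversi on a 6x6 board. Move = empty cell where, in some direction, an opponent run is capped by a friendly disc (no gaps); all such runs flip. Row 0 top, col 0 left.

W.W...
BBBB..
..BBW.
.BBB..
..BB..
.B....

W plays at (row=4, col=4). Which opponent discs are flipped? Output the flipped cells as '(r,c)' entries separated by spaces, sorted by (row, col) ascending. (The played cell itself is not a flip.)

Dir NW: opp run (3,3) (2,2) (1,1) capped by W -> flip
Dir N: first cell '.' (not opp) -> no flip
Dir NE: first cell '.' (not opp) -> no flip
Dir W: opp run (4,3) (4,2), next='.' -> no flip
Dir E: first cell '.' (not opp) -> no flip
Dir SW: first cell '.' (not opp) -> no flip
Dir S: first cell '.' (not opp) -> no flip
Dir SE: first cell '.' (not opp) -> no flip

Answer: (1,1) (2,2) (3,3)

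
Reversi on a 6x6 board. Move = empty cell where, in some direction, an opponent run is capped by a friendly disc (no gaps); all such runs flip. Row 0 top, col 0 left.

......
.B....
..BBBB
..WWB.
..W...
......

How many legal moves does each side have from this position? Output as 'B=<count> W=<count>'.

Answer: B=6 W=6

Derivation:
-- B to move --
(2,1): no bracket -> illegal
(3,1): flips 2 -> legal
(4,1): flips 1 -> legal
(4,3): flips 1 -> legal
(4,4): flips 1 -> legal
(5,1): flips 2 -> legal
(5,2): flips 2 -> legal
(5,3): no bracket -> illegal
B mobility = 6
-- W to move --
(0,0): flips 2 -> legal
(0,1): no bracket -> illegal
(0,2): no bracket -> illegal
(1,0): no bracket -> illegal
(1,2): flips 1 -> legal
(1,3): flips 1 -> legal
(1,4): flips 1 -> legal
(1,5): flips 1 -> legal
(2,0): no bracket -> illegal
(2,1): no bracket -> illegal
(3,1): no bracket -> illegal
(3,5): flips 1 -> legal
(4,3): no bracket -> illegal
(4,4): no bracket -> illegal
(4,5): no bracket -> illegal
W mobility = 6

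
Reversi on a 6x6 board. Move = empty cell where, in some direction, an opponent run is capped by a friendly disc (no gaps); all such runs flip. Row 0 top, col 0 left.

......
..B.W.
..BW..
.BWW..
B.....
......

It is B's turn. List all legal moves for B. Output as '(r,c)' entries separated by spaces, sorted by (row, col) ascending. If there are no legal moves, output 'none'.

(0,3): no bracket -> illegal
(0,4): no bracket -> illegal
(0,5): no bracket -> illegal
(1,3): no bracket -> illegal
(1,5): no bracket -> illegal
(2,1): no bracket -> illegal
(2,4): flips 1 -> legal
(2,5): no bracket -> illegal
(3,4): flips 3 -> legal
(4,1): no bracket -> illegal
(4,2): flips 1 -> legal
(4,3): no bracket -> illegal
(4,4): flips 1 -> legal

Answer: (2,4) (3,4) (4,2) (4,4)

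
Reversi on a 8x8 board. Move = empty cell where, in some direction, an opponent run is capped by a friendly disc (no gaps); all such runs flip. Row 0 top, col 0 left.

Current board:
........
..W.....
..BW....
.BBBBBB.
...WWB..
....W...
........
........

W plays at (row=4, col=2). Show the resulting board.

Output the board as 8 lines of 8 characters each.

Answer: ........
..W.....
..WW....
.BWBBBB.
..WWWB..
....W...
........
........

Derivation:
Place W at (4,2); scan 8 dirs for brackets.
Dir NW: opp run (3,1), next='.' -> no flip
Dir N: opp run (3,2) (2,2) capped by W -> flip
Dir NE: opp run (3,3), next='.' -> no flip
Dir W: first cell '.' (not opp) -> no flip
Dir E: first cell 'W' (not opp) -> no flip
Dir SW: first cell '.' (not opp) -> no flip
Dir S: first cell '.' (not opp) -> no flip
Dir SE: first cell '.' (not opp) -> no flip
All flips: (2,2) (3,2)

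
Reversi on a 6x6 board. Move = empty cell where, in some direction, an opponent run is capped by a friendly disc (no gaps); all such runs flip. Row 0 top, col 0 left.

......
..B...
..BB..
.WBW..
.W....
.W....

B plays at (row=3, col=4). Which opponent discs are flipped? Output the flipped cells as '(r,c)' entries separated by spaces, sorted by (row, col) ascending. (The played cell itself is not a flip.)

Answer: (3,3)

Derivation:
Dir NW: first cell 'B' (not opp) -> no flip
Dir N: first cell '.' (not opp) -> no flip
Dir NE: first cell '.' (not opp) -> no flip
Dir W: opp run (3,3) capped by B -> flip
Dir E: first cell '.' (not opp) -> no flip
Dir SW: first cell '.' (not opp) -> no flip
Dir S: first cell '.' (not opp) -> no flip
Dir SE: first cell '.' (not opp) -> no flip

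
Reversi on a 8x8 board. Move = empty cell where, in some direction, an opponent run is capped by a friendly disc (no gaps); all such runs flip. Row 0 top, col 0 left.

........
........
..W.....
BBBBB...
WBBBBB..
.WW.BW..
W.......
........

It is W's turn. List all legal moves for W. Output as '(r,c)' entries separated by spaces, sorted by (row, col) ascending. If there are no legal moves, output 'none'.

(2,0): flips 1 -> legal
(2,1): flips 2 -> legal
(2,3): no bracket -> illegal
(2,4): flips 2 -> legal
(2,5): flips 2 -> legal
(3,5): flips 1 -> legal
(3,6): no bracket -> illegal
(4,6): flips 5 -> legal
(5,0): no bracket -> illegal
(5,3): flips 1 -> legal
(5,6): no bracket -> illegal
(6,3): no bracket -> illegal
(6,4): no bracket -> illegal
(6,5): no bracket -> illegal

Answer: (2,0) (2,1) (2,4) (2,5) (3,5) (4,6) (5,3)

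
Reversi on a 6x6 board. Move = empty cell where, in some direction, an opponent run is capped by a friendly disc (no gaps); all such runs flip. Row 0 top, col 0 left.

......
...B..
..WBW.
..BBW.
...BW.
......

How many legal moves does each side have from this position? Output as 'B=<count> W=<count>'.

-- B to move --
(1,1): flips 1 -> legal
(1,2): flips 1 -> legal
(1,4): no bracket -> illegal
(1,5): flips 1 -> legal
(2,1): flips 1 -> legal
(2,5): flips 2 -> legal
(3,1): flips 1 -> legal
(3,5): flips 2 -> legal
(4,5): flips 2 -> legal
(5,3): no bracket -> illegal
(5,4): no bracket -> illegal
(5,5): flips 1 -> legal
B mobility = 9
-- W to move --
(0,2): flips 1 -> legal
(0,3): no bracket -> illegal
(0,4): flips 1 -> legal
(1,2): flips 1 -> legal
(1,4): no bracket -> illegal
(2,1): no bracket -> illegal
(3,1): flips 2 -> legal
(4,1): no bracket -> illegal
(4,2): flips 3 -> legal
(5,2): flips 1 -> legal
(5,3): no bracket -> illegal
(5,4): no bracket -> illegal
W mobility = 6

Answer: B=9 W=6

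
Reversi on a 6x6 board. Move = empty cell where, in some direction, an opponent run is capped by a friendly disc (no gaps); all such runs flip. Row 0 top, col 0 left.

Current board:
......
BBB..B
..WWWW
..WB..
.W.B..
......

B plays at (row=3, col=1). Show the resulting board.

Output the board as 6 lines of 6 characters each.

Answer: ......
BBB..B
..WWWW
.BBB..
.W.B..
......

Derivation:
Place B at (3,1); scan 8 dirs for brackets.
Dir NW: first cell '.' (not opp) -> no flip
Dir N: first cell '.' (not opp) -> no flip
Dir NE: opp run (2,2), next='.' -> no flip
Dir W: first cell '.' (not opp) -> no flip
Dir E: opp run (3,2) capped by B -> flip
Dir SW: first cell '.' (not opp) -> no flip
Dir S: opp run (4,1), next='.' -> no flip
Dir SE: first cell '.' (not opp) -> no flip
All flips: (3,2)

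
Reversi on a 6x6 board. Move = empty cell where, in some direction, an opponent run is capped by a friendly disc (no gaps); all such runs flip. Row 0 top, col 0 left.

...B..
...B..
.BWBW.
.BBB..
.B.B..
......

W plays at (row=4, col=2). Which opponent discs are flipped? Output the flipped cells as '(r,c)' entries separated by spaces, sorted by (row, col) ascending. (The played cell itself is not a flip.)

Answer: (3,2) (3,3)

Derivation:
Dir NW: opp run (3,1), next='.' -> no flip
Dir N: opp run (3,2) capped by W -> flip
Dir NE: opp run (3,3) capped by W -> flip
Dir W: opp run (4,1), next='.' -> no flip
Dir E: opp run (4,3), next='.' -> no flip
Dir SW: first cell '.' (not opp) -> no flip
Dir S: first cell '.' (not opp) -> no flip
Dir SE: first cell '.' (not opp) -> no flip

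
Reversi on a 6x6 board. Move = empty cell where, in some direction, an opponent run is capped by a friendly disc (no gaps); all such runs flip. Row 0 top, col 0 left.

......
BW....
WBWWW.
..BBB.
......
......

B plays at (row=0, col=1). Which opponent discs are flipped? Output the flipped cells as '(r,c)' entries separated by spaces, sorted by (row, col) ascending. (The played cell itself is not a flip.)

Dir NW: edge -> no flip
Dir N: edge -> no flip
Dir NE: edge -> no flip
Dir W: first cell '.' (not opp) -> no flip
Dir E: first cell '.' (not opp) -> no flip
Dir SW: first cell 'B' (not opp) -> no flip
Dir S: opp run (1,1) capped by B -> flip
Dir SE: first cell '.' (not opp) -> no flip

Answer: (1,1)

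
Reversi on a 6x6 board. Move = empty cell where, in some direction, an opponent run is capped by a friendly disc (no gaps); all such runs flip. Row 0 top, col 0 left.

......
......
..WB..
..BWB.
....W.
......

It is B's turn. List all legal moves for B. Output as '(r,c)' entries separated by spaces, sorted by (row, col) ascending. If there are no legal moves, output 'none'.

Answer: (1,2) (2,1) (4,3) (5,4)

Derivation:
(1,1): no bracket -> illegal
(1,2): flips 1 -> legal
(1,3): no bracket -> illegal
(2,1): flips 1 -> legal
(2,4): no bracket -> illegal
(3,1): no bracket -> illegal
(3,5): no bracket -> illegal
(4,2): no bracket -> illegal
(4,3): flips 1 -> legal
(4,5): no bracket -> illegal
(5,3): no bracket -> illegal
(5,4): flips 1 -> legal
(5,5): no bracket -> illegal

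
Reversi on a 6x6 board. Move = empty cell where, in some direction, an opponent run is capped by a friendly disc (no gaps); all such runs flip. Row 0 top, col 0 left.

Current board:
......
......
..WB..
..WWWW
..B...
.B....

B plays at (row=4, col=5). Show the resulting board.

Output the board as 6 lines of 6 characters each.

Answer: ......
......
..WB..
..WWBW
..B..B
.B....

Derivation:
Place B at (4,5); scan 8 dirs for brackets.
Dir NW: opp run (3,4) capped by B -> flip
Dir N: opp run (3,5), next='.' -> no flip
Dir NE: edge -> no flip
Dir W: first cell '.' (not opp) -> no flip
Dir E: edge -> no flip
Dir SW: first cell '.' (not opp) -> no flip
Dir S: first cell '.' (not opp) -> no flip
Dir SE: edge -> no flip
All flips: (3,4)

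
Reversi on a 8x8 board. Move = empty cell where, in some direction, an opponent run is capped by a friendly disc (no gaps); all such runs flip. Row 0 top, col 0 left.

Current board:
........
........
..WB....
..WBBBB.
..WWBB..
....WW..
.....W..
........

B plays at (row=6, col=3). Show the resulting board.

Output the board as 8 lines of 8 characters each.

Place B at (6,3); scan 8 dirs for brackets.
Dir NW: first cell '.' (not opp) -> no flip
Dir N: first cell '.' (not opp) -> no flip
Dir NE: opp run (5,4) capped by B -> flip
Dir W: first cell '.' (not opp) -> no flip
Dir E: first cell '.' (not opp) -> no flip
Dir SW: first cell '.' (not opp) -> no flip
Dir S: first cell '.' (not opp) -> no flip
Dir SE: first cell '.' (not opp) -> no flip
All flips: (5,4)

Answer: ........
........
..WB....
..WBBBB.
..WWBB..
....BW..
...B.W..
........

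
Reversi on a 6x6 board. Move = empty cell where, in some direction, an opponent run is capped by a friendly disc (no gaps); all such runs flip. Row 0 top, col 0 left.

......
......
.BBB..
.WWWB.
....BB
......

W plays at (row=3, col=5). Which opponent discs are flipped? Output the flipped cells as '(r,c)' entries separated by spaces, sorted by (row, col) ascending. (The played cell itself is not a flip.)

Dir NW: first cell '.' (not opp) -> no flip
Dir N: first cell '.' (not opp) -> no flip
Dir NE: edge -> no flip
Dir W: opp run (3,4) capped by W -> flip
Dir E: edge -> no flip
Dir SW: opp run (4,4), next='.' -> no flip
Dir S: opp run (4,5), next='.' -> no flip
Dir SE: edge -> no flip

Answer: (3,4)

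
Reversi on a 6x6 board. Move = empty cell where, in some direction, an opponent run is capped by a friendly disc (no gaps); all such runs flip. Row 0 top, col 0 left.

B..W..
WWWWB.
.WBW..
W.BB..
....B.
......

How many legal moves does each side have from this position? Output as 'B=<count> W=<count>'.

-- B to move --
(0,1): no bracket -> illegal
(0,2): flips 1 -> legal
(0,4): flips 1 -> legal
(2,0): flips 2 -> legal
(2,4): flips 1 -> legal
(3,1): no bracket -> illegal
(3,4): no bracket -> illegal
(4,0): no bracket -> illegal
(4,1): no bracket -> illegal
B mobility = 4
-- W to move --
(0,1): no bracket -> illegal
(0,4): no bracket -> illegal
(0,5): flips 1 -> legal
(1,5): flips 1 -> legal
(2,4): no bracket -> illegal
(2,5): flips 1 -> legal
(3,1): flips 1 -> legal
(3,4): no bracket -> illegal
(3,5): no bracket -> illegal
(4,1): flips 1 -> legal
(4,2): flips 2 -> legal
(4,3): flips 2 -> legal
(4,5): no bracket -> illegal
(5,3): no bracket -> illegal
(5,4): no bracket -> illegal
(5,5): flips 3 -> legal
W mobility = 8

Answer: B=4 W=8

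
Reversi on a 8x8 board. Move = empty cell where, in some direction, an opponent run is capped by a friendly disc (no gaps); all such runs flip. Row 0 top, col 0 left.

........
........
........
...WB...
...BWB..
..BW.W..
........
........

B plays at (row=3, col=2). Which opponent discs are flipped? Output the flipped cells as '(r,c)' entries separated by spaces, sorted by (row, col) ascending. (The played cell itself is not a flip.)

Dir NW: first cell '.' (not opp) -> no flip
Dir N: first cell '.' (not opp) -> no flip
Dir NE: first cell '.' (not opp) -> no flip
Dir W: first cell '.' (not opp) -> no flip
Dir E: opp run (3,3) capped by B -> flip
Dir SW: first cell '.' (not opp) -> no flip
Dir S: first cell '.' (not opp) -> no flip
Dir SE: first cell 'B' (not opp) -> no flip

Answer: (3,3)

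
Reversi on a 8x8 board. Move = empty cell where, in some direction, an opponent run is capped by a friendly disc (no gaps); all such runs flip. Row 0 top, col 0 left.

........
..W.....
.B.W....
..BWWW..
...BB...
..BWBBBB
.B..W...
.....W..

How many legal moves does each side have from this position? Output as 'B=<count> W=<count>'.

Answer: B=12 W=7

Derivation:
-- B to move --
(0,1): no bracket -> illegal
(0,2): no bracket -> illegal
(0,3): flips 1 -> legal
(1,1): no bracket -> illegal
(1,3): flips 2 -> legal
(1,4): flips 1 -> legal
(2,2): flips 1 -> legal
(2,4): flips 1 -> legal
(2,5): flips 1 -> legal
(2,6): flips 1 -> legal
(3,6): flips 3 -> legal
(4,2): no bracket -> illegal
(4,5): no bracket -> illegal
(4,6): no bracket -> illegal
(6,2): flips 1 -> legal
(6,3): flips 1 -> legal
(6,5): no bracket -> illegal
(6,6): no bracket -> illegal
(7,3): flips 1 -> legal
(7,4): flips 1 -> legal
(7,6): no bracket -> illegal
B mobility = 12
-- W to move --
(1,0): no bracket -> illegal
(1,1): no bracket -> illegal
(2,0): no bracket -> illegal
(2,2): no bracket -> illegal
(3,0): flips 1 -> legal
(3,1): flips 1 -> legal
(4,1): flips 1 -> legal
(4,2): no bracket -> illegal
(4,5): no bracket -> illegal
(4,6): flips 1 -> legal
(4,7): no bracket -> illegal
(5,0): no bracket -> illegal
(5,1): flips 1 -> legal
(6,0): no bracket -> illegal
(6,2): no bracket -> illegal
(6,3): no bracket -> illegal
(6,5): no bracket -> illegal
(6,6): flips 2 -> legal
(6,7): no bracket -> illegal
(7,0): flips 3 -> legal
(7,1): no bracket -> illegal
(7,2): no bracket -> illegal
W mobility = 7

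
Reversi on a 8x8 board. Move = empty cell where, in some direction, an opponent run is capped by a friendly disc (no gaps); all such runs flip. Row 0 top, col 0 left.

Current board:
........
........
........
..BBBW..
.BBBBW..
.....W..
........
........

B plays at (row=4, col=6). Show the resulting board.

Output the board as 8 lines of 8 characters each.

Answer: ........
........
........
..BBBW..
.BBBBBB.
.....W..
........
........

Derivation:
Place B at (4,6); scan 8 dirs for brackets.
Dir NW: opp run (3,5), next='.' -> no flip
Dir N: first cell '.' (not opp) -> no flip
Dir NE: first cell '.' (not opp) -> no flip
Dir W: opp run (4,5) capped by B -> flip
Dir E: first cell '.' (not opp) -> no flip
Dir SW: opp run (5,5), next='.' -> no flip
Dir S: first cell '.' (not opp) -> no flip
Dir SE: first cell '.' (not opp) -> no flip
All flips: (4,5)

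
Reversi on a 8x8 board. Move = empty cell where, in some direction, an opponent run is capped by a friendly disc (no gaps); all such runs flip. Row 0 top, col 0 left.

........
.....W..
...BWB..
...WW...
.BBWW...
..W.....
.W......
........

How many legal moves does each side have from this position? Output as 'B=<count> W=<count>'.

Answer: B=7 W=10

Derivation:
-- B to move --
(0,4): no bracket -> illegal
(0,5): flips 1 -> legal
(0,6): flips 3 -> legal
(1,3): no bracket -> illegal
(1,4): no bracket -> illegal
(1,6): no bracket -> illegal
(2,2): no bracket -> illegal
(2,6): no bracket -> illegal
(3,2): no bracket -> illegal
(3,5): no bracket -> illegal
(4,5): flips 3 -> legal
(5,0): no bracket -> illegal
(5,1): no bracket -> illegal
(5,3): flips 2 -> legal
(5,4): no bracket -> illegal
(5,5): no bracket -> illegal
(6,0): no bracket -> illegal
(6,2): flips 1 -> legal
(6,3): flips 1 -> legal
(7,0): flips 4 -> legal
(7,1): no bracket -> illegal
(7,2): no bracket -> illegal
B mobility = 7
-- W to move --
(1,2): flips 1 -> legal
(1,3): flips 1 -> legal
(1,4): no bracket -> illegal
(1,6): flips 1 -> legal
(2,2): flips 1 -> legal
(2,6): flips 1 -> legal
(3,0): flips 1 -> legal
(3,1): no bracket -> illegal
(3,2): flips 1 -> legal
(3,5): flips 1 -> legal
(3,6): no bracket -> illegal
(4,0): flips 2 -> legal
(5,0): no bracket -> illegal
(5,1): flips 1 -> legal
(5,3): no bracket -> illegal
W mobility = 10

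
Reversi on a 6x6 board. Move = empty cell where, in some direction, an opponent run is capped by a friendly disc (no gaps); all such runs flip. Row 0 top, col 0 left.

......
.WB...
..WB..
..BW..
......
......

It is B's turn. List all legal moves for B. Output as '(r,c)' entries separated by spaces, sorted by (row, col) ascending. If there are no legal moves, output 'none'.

Answer: (1,0) (2,1) (3,4) (4,3)

Derivation:
(0,0): no bracket -> illegal
(0,1): no bracket -> illegal
(0,2): no bracket -> illegal
(1,0): flips 1 -> legal
(1,3): no bracket -> illegal
(2,0): no bracket -> illegal
(2,1): flips 1 -> legal
(2,4): no bracket -> illegal
(3,1): no bracket -> illegal
(3,4): flips 1 -> legal
(4,2): no bracket -> illegal
(4,3): flips 1 -> legal
(4,4): no bracket -> illegal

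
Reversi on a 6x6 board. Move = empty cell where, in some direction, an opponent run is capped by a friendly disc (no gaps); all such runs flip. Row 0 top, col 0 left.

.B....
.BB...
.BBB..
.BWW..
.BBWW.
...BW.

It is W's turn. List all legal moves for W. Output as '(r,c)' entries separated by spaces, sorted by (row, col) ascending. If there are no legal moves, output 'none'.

Answer: (0,0) (0,2) (1,0) (1,3) (1,4) (3,0) (4,0) (5,0) (5,1) (5,2)

Derivation:
(0,0): flips 2 -> legal
(0,2): flips 2 -> legal
(0,3): no bracket -> illegal
(1,0): flips 1 -> legal
(1,3): flips 1 -> legal
(1,4): flips 1 -> legal
(2,0): no bracket -> illegal
(2,4): no bracket -> illegal
(3,0): flips 1 -> legal
(3,4): no bracket -> illegal
(4,0): flips 2 -> legal
(5,0): flips 1 -> legal
(5,1): flips 1 -> legal
(5,2): flips 2 -> legal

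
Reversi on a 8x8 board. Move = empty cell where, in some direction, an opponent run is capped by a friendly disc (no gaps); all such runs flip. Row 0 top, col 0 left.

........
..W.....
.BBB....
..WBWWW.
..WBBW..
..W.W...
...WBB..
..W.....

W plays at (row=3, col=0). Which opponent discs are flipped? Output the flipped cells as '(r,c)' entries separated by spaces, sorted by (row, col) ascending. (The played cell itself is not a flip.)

Answer: (2,1)

Derivation:
Dir NW: edge -> no flip
Dir N: first cell '.' (not opp) -> no flip
Dir NE: opp run (2,1) capped by W -> flip
Dir W: edge -> no flip
Dir E: first cell '.' (not opp) -> no flip
Dir SW: edge -> no flip
Dir S: first cell '.' (not opp) -> no flip
Dir SE: first cell '.' (not opp) -> no flip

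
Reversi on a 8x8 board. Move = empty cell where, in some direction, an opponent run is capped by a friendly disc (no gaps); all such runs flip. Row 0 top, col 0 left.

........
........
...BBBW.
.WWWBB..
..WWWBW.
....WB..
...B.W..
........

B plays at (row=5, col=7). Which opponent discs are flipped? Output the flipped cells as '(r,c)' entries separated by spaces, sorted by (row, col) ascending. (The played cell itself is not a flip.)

Answer: (4,6)

Derivation:
Dir NW: opp run (4,6) capped by B -> flip
Dir N: first cell '.' (not opp) -> no flip
Dir NE: edge -> no flip
Dir W: first cell '.' (not opp) -> no flip
Dir E: edge -> no flip
Dir SW: first cell '.' (not opp) -> no flip
Dir S: first cell '.' (not opp) -> no flip
Dir SE: edge -> no flip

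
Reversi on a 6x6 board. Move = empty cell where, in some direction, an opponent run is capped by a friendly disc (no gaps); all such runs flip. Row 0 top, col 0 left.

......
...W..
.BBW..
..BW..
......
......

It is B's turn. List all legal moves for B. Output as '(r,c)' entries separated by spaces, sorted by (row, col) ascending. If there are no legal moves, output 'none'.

Answer: (0,4) (1,4) (2,4) (3,4) (4,4)

Derivation:
(0,2): no bracket -> illegal
(0,3): no bracket -> illegal
(0,4): flips 1 -> legal
(1,2): no bracket -> illegal
(1,4): flips 1 -> legal
(2,4): flips 1 -> legal
(3,4): flips 1 -> legal
(4,2): no bracket -> illegal
(4,3): no bracket -> illegal
(4,4): flips 1 -> legal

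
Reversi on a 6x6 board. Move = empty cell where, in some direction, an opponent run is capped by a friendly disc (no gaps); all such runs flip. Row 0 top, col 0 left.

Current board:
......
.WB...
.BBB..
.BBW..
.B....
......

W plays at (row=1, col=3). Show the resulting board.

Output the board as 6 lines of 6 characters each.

Place W at (1,3); scan 8 dirs for brackets.
Dir NW: first cell '.' (not opp) -> no flip
Dir N: first cell '.' (not opp) -> no flip
Dir NE: first cell '.' (not opp) -> no flip
Dir W: opp run (1,2) capped by W -> flip
Dir E: first cell '.' (not opp) -> no flip
Dir SW: opp run (2,2) (3,1), next='.' -> no flip
Dir S: opp run (2,3) capped by W -> flip
Dir SE: first cell '.' (not opp) -> no flip
All flips: (1,2) (2,3)

Answer: ......
.WWW..
.BBW..
.BBW..
.B....
......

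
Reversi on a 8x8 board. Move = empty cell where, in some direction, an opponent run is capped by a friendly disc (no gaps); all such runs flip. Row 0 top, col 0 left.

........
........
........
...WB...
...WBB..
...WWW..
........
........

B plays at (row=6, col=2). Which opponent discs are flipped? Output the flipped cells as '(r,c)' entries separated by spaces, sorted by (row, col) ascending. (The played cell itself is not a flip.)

Answer: (5,3)

Derivation:
Dir NW: first cell '.' (not opp) -> no flip
Dir N: first cell '.' (not opp) -> no flip
Dir NE: opp run (5,3) capped by B -> flip
Dir W: first cell '.' (not opp) -> no flip
Dir E: first cell '.' (not opp) -> no flip
Dir SW: first cell '.' (not opp) -> no flip
Dir S: first cell '.' (not opp) -> no flip
Dir SE: first cell '.' (not opp) -> no flip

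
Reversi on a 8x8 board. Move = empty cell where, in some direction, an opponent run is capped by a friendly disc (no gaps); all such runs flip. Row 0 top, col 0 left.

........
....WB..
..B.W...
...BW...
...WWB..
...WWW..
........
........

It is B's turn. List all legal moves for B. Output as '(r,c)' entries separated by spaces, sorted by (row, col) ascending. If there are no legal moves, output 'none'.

Answer: (1,3) (2,3) (3,5) (4,2) (6,3) (6,5) (6,6)

Derivation:
(0,3): no bracket -> illegal
(0,4): no bracket -> illegal
(0,5): no bracket -> illegal
(1,3): flips 1 -> legal
(2,3): flips 1 -> legal
(2,5): no bracket -> illegal
(3,2): no bracket -> illegal
(3,5): flips 1 -> legal
(4,2): flips 2 -> legal
(4,6): no bracket -> illegal
(5,2): no bracket -> illegal
(5,6): no bracket -> illegal
(6,2): no bracket -> illegal
(6,3): flips 3 -> legal
(6,4): no bracket -> illegal
(6,5): flips 1 -> legal
(6,6): flips 2 -> legal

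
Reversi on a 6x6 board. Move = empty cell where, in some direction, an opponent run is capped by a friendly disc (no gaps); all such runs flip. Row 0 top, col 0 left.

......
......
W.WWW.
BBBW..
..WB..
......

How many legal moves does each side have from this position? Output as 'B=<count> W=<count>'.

Answer: B=8 W=4

Derivation:
-- B to move --
(1,0): flips 1 -> legal
(1,1): no bracket -> illegal
(1,2): flips 1 -> legal
(1,3): flips 3 -> legal
(1,4): flips 1 -> legal
(1,5): no bracket -> illegal
(2,1): no bracket -> illegal
(2,5): no bracket -> illegal
(3,4): flips 1 -> legal
(3,5): no bracket -> illegal
(4,1): flips 1 -> legal
(4,4): no bracket -> illegal
(5,1): no bracket -> illegal
(5,2): flips 1 -> legal
(5,3): flips 1 -> legal
B mobility = 8
-- W to move --
(2,1): no bracket -> illegal
(3,4): no bracket -> illegal
(4,0): flips 2 -> legal
(4,1): flips 1 -> legal
(4,4): flips 1 -> legal
(5,2): no bracket -> illegal
(5,3): flips 1 -> legal
(5,4): no bracket -> illegal
W mobility = 4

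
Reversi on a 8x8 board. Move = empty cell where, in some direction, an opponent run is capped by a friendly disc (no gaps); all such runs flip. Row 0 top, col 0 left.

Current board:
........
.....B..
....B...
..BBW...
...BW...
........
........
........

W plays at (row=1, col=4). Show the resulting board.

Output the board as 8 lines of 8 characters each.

Answer: ........
....WB..
....W...
..BBW...
...BW...
........
........
........

Derivation:
Place W at (1,4); scan 8 dirs for brackets.
Dir NW: first cell '.' (not opp) -> no flip
Dir N: first cell '.' (not opp) -> no flip
Dir NE: first cell '.' (not opp) -> no flip
Dir W: first cell '.' (not opp) -> no flip
Dir E: opp run (1,5), next='.' -> no flip
Dir SW: first cell '.' (not opp) -> no flip
Dir S: opp run (2,4) capped by W -> flip
Dir SE: first cell '.' (not opp) -> no flip
All flips: (2,4)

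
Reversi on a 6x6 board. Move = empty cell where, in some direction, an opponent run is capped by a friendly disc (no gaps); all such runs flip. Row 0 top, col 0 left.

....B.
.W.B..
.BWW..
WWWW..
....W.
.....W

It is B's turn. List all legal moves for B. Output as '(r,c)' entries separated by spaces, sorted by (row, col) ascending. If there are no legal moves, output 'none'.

(0,0): no bracket -> illegal
(0,1): flips 1 -> legal
(0,2): no bracket -> illegal
(1,0): no bracket -> illegal
(1,2): no bracket -> illegal
(1,4): no bracket -> illegal
(2,0): no bracket -> illegal
(2,4): flips 2 -> legal
(3,4): no bracket -> illegal
(3,5): no bracket -> illegal
(4,0): flips 2 -> legal
(4,1): flips 1 -> legal
(4,2): no bracket -> illegal
(4,3): flips 3 -> legal
(4,5): no bracket -> illegal
(5,3): no bracket -> illegal
(5,4): no bracket -> illegal

Answer: (0,1) (2,4) (4,0) (4,1) (4,3)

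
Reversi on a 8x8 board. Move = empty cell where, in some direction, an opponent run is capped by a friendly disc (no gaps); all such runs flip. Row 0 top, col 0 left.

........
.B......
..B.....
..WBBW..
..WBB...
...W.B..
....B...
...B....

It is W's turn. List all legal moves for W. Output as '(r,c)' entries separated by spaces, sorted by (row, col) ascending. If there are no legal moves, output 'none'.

(0,0): no bracket -> illegal
(0,1): no bracket -> illegal
(0,2): no bracket -> illegal
(1,0): no bracket -> illegal
(1,2): flips 1 -> legal
(1,3): no bracket -> illegal
(2,0): no bracket -> illegal
(2,1): no bracket -> illegal
(2,3): flips 2 -> legal
(2,4): flips 1 -> legal
(2,5): no bracket -> illegal
(3,1): no bracket -> illegal
(4,5): flips 2 -> legal
(4,6): no bracket -> illegal
(5,2): no bracket -> illegal
(5,4): flips 1 -> legal
(5,6): no bracket -> illegal
(6,2): no bracket -> illegal
(6,3): no bracket -> illegal
(6,5): no bracket -> illegal
(6,6): no bracket -> illegal
(7,2): no bracket -> illegal
(7,4): no bracket -> illegal
(7,5): flips 1 -> legal

Answer: (1,2) (2,3) (2,4) (4,5) (5,4) (7,5)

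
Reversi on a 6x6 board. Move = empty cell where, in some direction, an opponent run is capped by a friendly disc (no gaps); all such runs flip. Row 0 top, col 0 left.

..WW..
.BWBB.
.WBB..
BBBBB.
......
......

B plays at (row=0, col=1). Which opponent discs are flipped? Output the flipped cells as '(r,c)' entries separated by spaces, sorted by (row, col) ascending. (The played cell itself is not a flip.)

Dir NW: edge -> no flip
Dir N: edge -> no flip
Dir NE: edge -> no flip
Dir W: first cell '.' (not opp) -> no flip
Dir E: opp run (0,2) (0,3), next='.' -> no flip
Dir SW: first cell '.' (not opp) -> no flip
Dir S: first cell 'B' (not opp) -> no flip
Dir SE: opp run (1,2) capped by B -> flip

Answer: (1,2)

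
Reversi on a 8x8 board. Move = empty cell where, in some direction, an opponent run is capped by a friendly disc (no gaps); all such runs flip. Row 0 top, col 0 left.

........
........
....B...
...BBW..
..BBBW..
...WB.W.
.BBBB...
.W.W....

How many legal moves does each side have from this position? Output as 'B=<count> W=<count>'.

-- B to move --
(2,5): no bracket -> illegal
(2,6): flips 1 -> legal
(3,6): flips 2 -> legal
(4,6): flips 2 -> legal
(4,7): no bracket -> illegal
(5,2): flips 1 -> legal
(5,5): no bracket -> illegal
(5,7): no bracket -> illegal
(6,0): no bracket -> illegal
(6,5): no bracket -> illegal
(6,6): no bracket -> illegal
(6,7): flips 2 -> legal
(7,0): no bracket -> illegal
(7,2): no bracket -> illegal
(7,4): no bracket -> illegal
B mobility = 5
-- W to move --
(1,3): flips 1 -> legal
(1,4): no bracket -> illegal
(1,5): no bracket -> illegal
(2,2): no bracket -> illegal
(2,3): flips 3 -> legal
(2,5): no bracket -> illegal
(3,1): flips 1 -> legal
(3,2): flips 2 -> legal
(4,1): flips 3 -> legal
(5,0): no bracket -> illegal
(5,1): flips 2 -> legal
(5,2): no bracket -> illegal
(5,5): flips 2 -> legal
(6,0): no bracket -> illegal
(6,5): no bracket -> illegal
(7,0): no bracket -> illegal
(7,2): flips 2 -> legal
(7,4): no bracket -> illegal
(7,5): flips 1 -> legal
W mobility = 9

Answer: B=5 W=9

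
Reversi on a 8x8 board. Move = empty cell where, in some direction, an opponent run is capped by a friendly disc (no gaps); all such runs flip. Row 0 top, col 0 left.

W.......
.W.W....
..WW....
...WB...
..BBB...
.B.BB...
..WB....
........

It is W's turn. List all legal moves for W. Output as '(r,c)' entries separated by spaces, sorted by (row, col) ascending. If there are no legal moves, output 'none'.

(2,4): no bracket -> illegal
(2,5): no bracket -> illegal
(3,1): no bracket -> illegal
(3,2): no bracket -> illegal
(3,5): flips 3 -> legal
(4,0): flips 1 -> legal
(4,1): no bracket -> illegal
(4,5): flips 1 -> legal
(5,0): no bracket -> illegal
(5,2): no bracket -> illegal
(5,5): flips 1 -> legal
(6,0): flips 2 -> legal
(6,1): no bracket -> illegal
(6,4): flips 1 -> legal
(6,5): no bracket -> illegal
(7,2): no bracket -> illegal
(7,3): flips 3 -> legal
(7,4): no bracket -> illegal

Answer: (3,5) (4,0) (4,5) (5,5) (6,0) (6,4) (7,3)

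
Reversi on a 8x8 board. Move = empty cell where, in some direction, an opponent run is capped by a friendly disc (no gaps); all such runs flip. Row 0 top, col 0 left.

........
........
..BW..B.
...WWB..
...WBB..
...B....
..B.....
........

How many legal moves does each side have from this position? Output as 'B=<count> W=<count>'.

-- B to move --
(1,2): flips 2 -> legal
(1,3): flips 3 -> legal
(1,4): no bracket -> illegal
(2,4): flips 2 -> legal
(2,5): no bracket -> illegal
(3,2): flips 2 -> legal
(4,2): flips 1 -> legal
(5,2): no bracket -> illegal
(5,4): no bracket -> illegal
B mobility = 5
-- W to move --
(1,1): flips 1 -> legal
(1,2): no bracket -> illegal
(1,3): no bracket -> illegal
(1,5): no bracket -> illegal
(1,6): no bracket -> illegal
(1,7): no bracket -> illegal
(2,1): flips 1 -> legal
(2,4): no bracket -> illegal
(2,5): no bracket -> illegal
(2,7): no bracket -> illegal
(3,1): no bracket -> illegal
(3,2): no bracket -> illegal
(3,6): flips 1 -> legal
(3,7): no bracket -> illegal
(4,2): no bracket -> illegal
(4,6): flips 2 -> legal
(5,1): no bracket -> illegal
(5,2): no bracket -> illegal
(5,4): flips 1 -> legal
(5,5): flips 1 -> legal
(5,6): flips 1 -> legal
(6,1): no bracket -> illegal
(6,3): flips 1 -> legal
(6,4): no bracket -> illegal
(7,1): no bracket -> illegal
(7,2): no bracket -> illegal
(7,3): no bracket -> illegal
W mobility = 8

Answer: B=5 W=8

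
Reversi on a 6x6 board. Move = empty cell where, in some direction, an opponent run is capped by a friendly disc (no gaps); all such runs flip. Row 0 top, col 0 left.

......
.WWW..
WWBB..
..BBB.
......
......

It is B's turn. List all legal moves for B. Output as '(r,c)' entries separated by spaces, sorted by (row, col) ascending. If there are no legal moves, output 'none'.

Answer: (0,0) (0,1) (0,2) (0,3) (0,4) (1,0)

Derivation:
(0,0): flips 1 -> legal
(0,1): flips 1 -> legal
(0,2): flips 1 -> legal
(0,3): flips 1 -> legal
(0,4): flips 1 -> legal
(1,0): flips 1 -> legal
(1,4): no bracket -> illegal
(2,4): no bracket -> illegal
(3,0): no bracket -> illegal
(3,1): no bracket -> illegal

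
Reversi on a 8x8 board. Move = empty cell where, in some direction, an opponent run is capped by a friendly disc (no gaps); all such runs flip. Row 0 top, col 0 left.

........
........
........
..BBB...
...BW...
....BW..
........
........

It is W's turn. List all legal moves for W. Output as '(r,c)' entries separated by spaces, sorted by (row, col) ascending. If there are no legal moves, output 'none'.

Answer: (2,2) (2,4) (4,2) (5,3) (6,4)

Derivation:
(2,1): no bracket -> illegal
(2,2): flips 1 -> legal
(2,3): no bracket -> illegal
(2,4): flips 1 -> legal
(2,5): no bracket -> illegal
(3,1): no bracket -> illegal
(3,5): no bracket -> illegal
(4,1): no bracket -> illegal
(4,2): flips 1 -> legal
(4,5): no bracket -> illegal
(5,2): no bracket -> illegal
(5,3): flips 1 -> legal
(6,3): no bracket -> illegal
(6,4): flips 1 -> legal
(6,5): no bracket -> illegal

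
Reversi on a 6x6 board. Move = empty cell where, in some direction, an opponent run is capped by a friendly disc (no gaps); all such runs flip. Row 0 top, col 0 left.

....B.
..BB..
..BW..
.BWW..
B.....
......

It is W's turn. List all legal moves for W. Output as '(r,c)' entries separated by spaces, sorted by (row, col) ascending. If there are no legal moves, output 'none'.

(0,1): flips 1 -> legal
(0,2): flips 2 -> legal
(0,3): flips 1 -> legal
(0,5): no bracket -> illegal
(1,1): flips 1 -> legal
(1,4): no bracket -> illegal
(1,5): no bracket -> illegal
(2,0): no bracket -> illegal
(2,1): flips 1 -> legal
(2,4): no bracket -> illegal
(3,0): flips 1 -> legal
(4,1): no bracket -> illegal
(4,2): no bracket -> illegal
(5,0): no bracket -> illegal
(5,1): no bracket -> illegal

Answer: (0,1) (0,2) (0,3) (1,1) (2,1) (3,0)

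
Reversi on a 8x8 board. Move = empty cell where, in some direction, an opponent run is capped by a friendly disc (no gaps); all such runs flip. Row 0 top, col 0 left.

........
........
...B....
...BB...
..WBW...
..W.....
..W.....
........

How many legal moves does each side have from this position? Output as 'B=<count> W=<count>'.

-- B to move --
(3,1): no bracket -> illegal
(3,2): no bracket -> illegal
(3,5): no bracket -> illegal
(4,1): flips 1 -> legal
(4,5): flips 1 -> legal
(5,1): flips 1 -> legal
(5,3): no bracket -> illegal
(5,4): flips 1 -> legal
(5,5): flips 1 -> legal
(6,1): flips 1 -> legal
(6,3): no bracket -> illegal
(7,1): no bracket -> illegal
(7,2): no bracket -> illegal
(7,3): no bracket -> illegal
B mobility = 6
-- W to move --
(1,2): no bracket -> illegal
(1,3): no bracket -> illegal
(1,4): no bracket -> illegal
(2,2): flips 1 -> legal
(2,4): flips 2 -> legal
(2,5): flips 2 -> legal
(3,2): no bracket -> illegal
(3,5): no bracket -> illegal
(4,5): no bracket -> illegal
(5,3): no bracket -> illegal
(5,4): no bracket -> illegal
W mobility = 3

Answer: B=6 W=3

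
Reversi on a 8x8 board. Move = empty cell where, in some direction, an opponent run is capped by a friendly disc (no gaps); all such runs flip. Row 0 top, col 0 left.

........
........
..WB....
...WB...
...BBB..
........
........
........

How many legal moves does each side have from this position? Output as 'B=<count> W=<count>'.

-- B to move --
(1,1): flips 2 -> legal
(1,2): no bracket -> illegal
(1,3): no bracket -> illegal
(2,1): flips 1 -> legal
(2,4): no bracket -> illegal
(3,1): no bracket -> illegal
(3,2): flips 1 -> legal
(4,2): no bracket -> illegal
B mobility = 3
-- W to move --
(1,2): no bracket -> illegal
(1,3): flips 1 -> legal
(1,4): no bracket -> illegal
(2,4): flips 1 -> legal
(2,5): no bracket -> illegal
(3,2): no bracket -> illegal
(3,5): flips 1 -> legal
(3,6): no bracket -> illegal
(4,2): no bracket -> illegal
(4,6): no bracket -> illegal
(5,2): no bracket -> illegal
(5,3): flips 1 -> legal
(5,4): no bracket -> illegal
(5,5): flips 1 -> legal
(5,6): no bracket -> illegal
W mobility = 5

Answer: B=3 W=5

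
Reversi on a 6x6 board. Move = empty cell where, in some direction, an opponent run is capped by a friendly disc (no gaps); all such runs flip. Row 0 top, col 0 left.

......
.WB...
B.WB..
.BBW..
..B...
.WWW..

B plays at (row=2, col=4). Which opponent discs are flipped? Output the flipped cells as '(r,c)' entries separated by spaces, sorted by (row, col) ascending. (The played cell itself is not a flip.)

Answer: (3,3)

Derivation:
Dir NW: first cell '.' (not opp) -> no flip
Dir N: first cell '.' (not opp) -> no flip
Dir NE: first cell '.' (not opp) -> no flip
Dir W: first cell 'B' (not opp) -> no flip
Dir E: first cell '.' (not opp) -> no flip
Dir SW: opp run (3,3) capped by B -> flip
Dir S: first cell '.' (not opp) -> no flip
Dir SE: first cell '.' (not opp) -> no flip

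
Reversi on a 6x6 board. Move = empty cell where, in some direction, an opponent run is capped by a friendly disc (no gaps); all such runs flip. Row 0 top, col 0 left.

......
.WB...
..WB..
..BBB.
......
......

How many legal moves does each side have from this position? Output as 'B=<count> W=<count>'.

-- B to move --
(0,0): flips 2 -> legal
(0,1): no bracket -> illegal
(0,2): no bracket -> illegal
(1,0): flips 1 -> legal
(1,3): no bracket -> illegal
(2,0): no bracket -> illegal
(2,1): flips 1 -> legal
(3,1): no bracket -> illegal
B mobility = 3
-- W to move --
(0,1): no bracket -> illegal
(0,2): flips 1 -> legal
(0,3): no bracket -> illegal
(1,3): flips 1 -> legal
(1,4): no bracket -> illegal
(2,1): no bracket -> illegal
(2,4): flips 1 -> legal
(2,5): no bracket -> illegal
(3,1): no bracket -> illegal
(3,5): no bracket -> illegal
(4,1): no bracket -> illegal
(4,2): flips 1 -> legal
(4,3): no bracket -> illegal
(4,4): flips 1 -> legal
(4,5): no bracket -> illegal
W mobility = 5

Answer: B=3 W=5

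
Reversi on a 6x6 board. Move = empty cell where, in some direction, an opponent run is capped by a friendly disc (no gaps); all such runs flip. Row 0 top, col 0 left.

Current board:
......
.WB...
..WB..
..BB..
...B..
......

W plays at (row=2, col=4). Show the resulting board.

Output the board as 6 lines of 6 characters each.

Answer: ......
.WB...
..WWW.
..BB..
...B..
......

Derivation:
Place W at (2,4); scan 8 dirs for brackets.
Dir NW: first cell '.' (not opp) -> no flip
Dir N: first cell '.' (not opp) -> no flip
Dir NE: first cell '.' (not opp) -> no flip
Dir W: opp run (2,3) capped by W -> flip
Dir E: first cell '.' (not opp) -> no flip
Dir SW: opp run (3,3), next='.' -> no flip
Dir S: first cell '.' (not opp) -> no flip
Dir SE: first cell '.' (not opp) -> no flip
All flips: (2,3)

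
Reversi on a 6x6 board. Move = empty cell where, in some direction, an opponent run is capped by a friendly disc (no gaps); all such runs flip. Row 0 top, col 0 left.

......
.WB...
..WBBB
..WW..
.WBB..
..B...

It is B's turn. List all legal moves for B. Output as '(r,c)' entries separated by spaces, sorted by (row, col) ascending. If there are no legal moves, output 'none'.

(0,0): no bracket -> illegal
(0,1): no bracket -> illegal
(0,2): no bracket -> illegal
(1,0): flips 1 -> legal
(1,3): no bracket -> illegal
(2,0): no bracket -> illegal
(2,1): flips 2 -> legal
(3,0): flips 1 -> legal
(3,1): no bracket -> illegal
(3,4): no bracket -> illegal
(4,0): flips 1 -> legal
(4,4): no bracket -> illegal
(5,0): flips 2 -> legal
(5,1): no bracket -> illegal

Answer: (1,0) (2,1) (3,0) (4,0) (5,0)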